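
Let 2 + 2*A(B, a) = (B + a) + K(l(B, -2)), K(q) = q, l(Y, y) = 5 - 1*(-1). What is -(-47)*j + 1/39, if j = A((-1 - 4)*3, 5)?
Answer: -5498/39 ≈ -140.97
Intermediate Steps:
l(Y, y) = 6 (l(Y, y) = 5 + 1 = 6)
A(B, a) = 2 + B/2 + a/2 (A(B, a) = -1 + ((B + a) + 6)/2 = -1 + (6 + B + a)/2 = -1 + (3 + B/2 + a/2) = 2 + B/2 + a/2)
j = -3 (j = 2 + ((-1 - 4)*3)/2 + (½)*5 = 2 + (-5*3)/2 + 5/2 = 2 + (½)*(-15) + 5/2 = 2 - 15/2 + 5/2 = -3)
-(-47)*j + 1/39 = -(-47)*(-3) + 1/39 = -47*3 + 1/39 = -141 + 1/39 = -5498/39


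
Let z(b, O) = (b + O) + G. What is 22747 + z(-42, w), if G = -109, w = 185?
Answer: 22781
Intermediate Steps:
z(b, O) = -109 + O + b (z(b, O) = (b + O) - 109 = (O + b) - 109 = -109 + O + b)
22747 + z(-42, w) = 22747 + (-109 + 185 - 42) = 22747 + 34 = 22781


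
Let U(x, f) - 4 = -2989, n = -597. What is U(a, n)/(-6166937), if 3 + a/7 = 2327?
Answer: 2985/6166937 ≈ 0.00048403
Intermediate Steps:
a = 16268 (a = -21 + 7*2327 = -21 + 16289 = 16268)
U(x, f) = -2985 (U(x, f) = 4 - 2989 = -2985)
U(a, n)/(-6166937) = -2985/(-6166937) = -2985*(-1/6166937) = 2985/6166937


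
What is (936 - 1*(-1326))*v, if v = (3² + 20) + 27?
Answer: 126672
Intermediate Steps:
v = 56 (v = (9 + 20) + 27 = 29 + 27 = 56)
(936 - 1*(-1326))*v = (936 - 1*(-1326))*56 = (936 + 1326)*56 = 2262*56 = 126672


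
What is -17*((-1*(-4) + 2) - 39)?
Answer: 561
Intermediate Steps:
-17*((-1*(-4) + 2) - 39) = -17*((4 + 2) - 39) = -17*(6 - 39) = -17*(-33) = 561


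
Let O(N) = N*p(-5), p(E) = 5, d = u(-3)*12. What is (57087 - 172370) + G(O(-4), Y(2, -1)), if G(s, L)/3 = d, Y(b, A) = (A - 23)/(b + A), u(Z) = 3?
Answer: -115175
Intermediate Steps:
d = 36 (d = 3*12 = 36)
Y(b, A) = (-23 + A)/(A + b)
O(N) = 5*N (O(N) = N*5 = 5*N)
G(s, L) = 108 (G(s, L) = 3*36 = 108)
(57087 - 172370) + G(O(-4), Y(2, -1)) = (57087 - 172370) + 108 = -115283 + 108 = -115175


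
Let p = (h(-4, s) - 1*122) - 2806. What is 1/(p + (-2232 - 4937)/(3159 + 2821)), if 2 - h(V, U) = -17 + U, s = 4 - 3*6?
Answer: -5980/17319269 ≈ -0.00034528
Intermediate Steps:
s = -14 (s = 4 - 18 = -14)
h(V, U) = 19 - U (h(V, U) = 2 - (-17 + U) = 2 + (17 - U) = 19 - U)
p = -2895 (p = ((19 - 1*(-14)) - 1*122) - 2806 = ((19 + 14) - 122) - 2806 = (33 - 122) - 2806 = -89 - 2806 = -2895)
1/(p + (-2232 - 4937)/(3159 + 2821)) = 1/(-2895 + (-2232 - 4937)/(3159 + 2821)) = 1/(-2895 - 7169/5980) = 1/(-17319269/5980) = -5980/17319269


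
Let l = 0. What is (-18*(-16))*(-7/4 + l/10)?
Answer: -504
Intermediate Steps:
(-18*(-16))*(-7/4 + l/10) = (-18*(-16))*(-7/4 + 0/10) = 288*(-7*¼ + 0*(⅒)) = 288*(-7/4 + 0) = 288*(-7/4) = -504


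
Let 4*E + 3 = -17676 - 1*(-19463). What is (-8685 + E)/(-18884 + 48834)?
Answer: -8239/29950 ≈ -0.27509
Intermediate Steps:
E = 446 (E = -¾ + (-17676 - 1*(-19463))/4 = -¾ + (-17676 + 19463)/4 = -¾ + (¼)*1787 = -¾ + 1787/4 = 446)
(-8685 + E)/(-18884 + 48834) = (-8685 + 446)/(-18884 + 48834) = -8239/29950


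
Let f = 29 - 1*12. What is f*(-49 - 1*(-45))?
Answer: -68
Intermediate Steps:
f = 17 (f = 29 - 12 = 17)
f*(-49 - 1*(-45)) = 17*(-49 - 1*(-45)) = 17*(-49 + 45) = 17*(-4) = -68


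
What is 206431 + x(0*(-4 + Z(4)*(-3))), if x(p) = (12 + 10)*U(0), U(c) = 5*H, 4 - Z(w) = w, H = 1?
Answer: 206541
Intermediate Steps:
Z(w) = 4 - w
U(c) = 5 (U(c) = 5*1 = 5)
x(p) = 110 (x(p) = (12 + 10)*5 = 22*5 = 110)
206431 + x(0*(-4 + Z(4)*(-3))) = 206431 + 110 = 206541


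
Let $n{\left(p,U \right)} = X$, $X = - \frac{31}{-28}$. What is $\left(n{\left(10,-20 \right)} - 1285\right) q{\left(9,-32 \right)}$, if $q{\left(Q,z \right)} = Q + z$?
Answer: $\frac{826827}{28} \approx 29530.0$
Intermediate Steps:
$X = \frac{31}{28}$ ($X = \left(-31\right) \left(- \frac{1}{28}\right) = \frac{31}{28} \approx 1.1071$)
$n{\left(p,U \right)} = \frac{31}{28}$
$\left(n{\left(10,-20 \right)} - 1285\right) q{\left(9,-32 \right)} = \left(\frac{31}{28} - 1285\right) \left(9 - 32\right) = \left(- \frac{35949}{28}\right) \left(-23\right) = \frac{826827}{28}$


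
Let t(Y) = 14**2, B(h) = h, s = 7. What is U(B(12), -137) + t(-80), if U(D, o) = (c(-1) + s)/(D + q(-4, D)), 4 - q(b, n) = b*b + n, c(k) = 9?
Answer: 584/3 ≈ 194.67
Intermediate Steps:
q(b, n) = 4 - n - b**2 (q(b, n) = 4 - (b*b + n) = 4 - (b**2 + n) = 4 - (n + b**2) = 4 + (-n - b**2) = 4 - n - b**2)
t(Y) = 196
U(D, o) = -4/3 (U(D, o) = (9 + 7)/(D + (4 - D - 1*(-4)**2)) = 16/(D + (4 - D - 1*16)) = 16/(D + (4 - D - 16)) = 16/(D + (-12 - D)) = 16/(-12) = 16*(-1/12) = -4/3)
U(B(12), -137) + t(-80) = -4/3 + 196 = 584/3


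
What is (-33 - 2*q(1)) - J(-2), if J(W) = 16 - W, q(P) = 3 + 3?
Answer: -63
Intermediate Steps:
q(P) = 6
(-33 - 2*q(1)) - J(-2) = (-33 - 2*6) - (16 - 1*(-2)) = (-33 - 12) - (16 + 2) = -45 - 1*18 = -45 - 18 = -63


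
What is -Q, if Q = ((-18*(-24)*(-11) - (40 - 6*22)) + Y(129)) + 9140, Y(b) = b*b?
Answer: -21121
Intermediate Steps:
Y(b) = b²
Q = 21121 (Q = ((-18*(-24)*(-11) - (40 - 6*22)) + 129²) + 9140 = ((432*(-11) - (40 - 132)) + 16641) + 9140 = ((-4752 - 1*(-92)) + 16641) + 9140 = ((-4752 + 92) + 16641) + 9140 = (-4660 + 16641) + 9140 = 11981 + 9140 = 21121)
-Q = -1*21121 = -21121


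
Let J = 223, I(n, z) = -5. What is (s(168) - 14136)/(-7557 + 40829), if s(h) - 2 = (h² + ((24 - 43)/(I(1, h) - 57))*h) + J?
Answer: 445299/1031432 ≈ 0.43173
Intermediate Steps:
s(h) = 225 + h² + 19*h/62 (s(h) = 2 + ((h² + ((24 - 43)/(-5 - 57))*h) + 223) = 2 + ((h² + (-19/(-62))*h) + 223) = 2 + ((h² + (-19*(-1/62))*h) + 223) = 2 + ((h² + 19*h/62) + 223) = 2 + (223 + h² + 19*h/62) = 225 + h² + 19*h/62)
(s(168) - 14136)/(-7557 + 40829) = ((225 + 168² + (19/62)*168) - 14136)/(-7557 + 40829) = ((225 + 28224 + 1596/31) - 14136)/33272 = (883515/31 - 14136)*(1/33272) = (445299/31)*(1/33272) = 445299/1031432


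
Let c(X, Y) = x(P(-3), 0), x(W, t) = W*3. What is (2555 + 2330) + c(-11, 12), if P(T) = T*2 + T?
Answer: 4858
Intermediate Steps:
P(T) = 3*T (P(T) = 2*T + T = 3*T)
x(W, t) = 3*W
c(X, Y) = -27 (c(X, Y) = 3*(3*(-3)) = 3*(-9) = -27)
(2555 + 2330) + c(-11, 12) = (2555 + 2330) - 27 = 4885 - 27 = 4858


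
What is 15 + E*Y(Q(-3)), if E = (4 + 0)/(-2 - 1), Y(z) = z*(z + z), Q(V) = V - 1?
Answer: -83/3 ≈ -27.667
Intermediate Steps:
Q(V) = -1 + V
Y(z) = 2*z**2 (Y(z) = z*(2*z) = 2*z**2)
E = -4/3 (E = 4/(-3) = 4*(-1/3) = -4/3 ≈ -1.3333)
15 + E*Y(Q(-3)) = 15 - 8*(-1 - 3)**2/3 = 15 - 8*(-4)**2/3 = 15 - 8*16/3 = 15 - 4/3*32 = 15 - 128/3 = -83/3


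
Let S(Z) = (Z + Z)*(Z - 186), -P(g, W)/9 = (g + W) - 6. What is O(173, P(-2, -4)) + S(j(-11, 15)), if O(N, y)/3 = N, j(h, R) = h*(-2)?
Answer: -6697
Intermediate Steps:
j(h, R) = -2*h
P(g, W) = 54 - 9*W - 9*g (P(g, W) = -9*((g + W) - 6) = -9*((W + g) - 6) = -9*(-6 + W + g) = 54 - 9*W - 9*g)
O(N, y) = 3*N
S(Z) = 2*Z*(-186 + Z) (S(Z) = (2*Z)*(-186 + Z) = 2*Z*(-186 + Z))
O(173, P(-2, -4)) + S(j(-11, 15)) = 3*173 + 2*(-2*(-11))*(-186 - 2*(-11)) = 519 + 2*22*(-186 + 22) = 519 + 2*22*(-164) = 519 - 7216 = -6697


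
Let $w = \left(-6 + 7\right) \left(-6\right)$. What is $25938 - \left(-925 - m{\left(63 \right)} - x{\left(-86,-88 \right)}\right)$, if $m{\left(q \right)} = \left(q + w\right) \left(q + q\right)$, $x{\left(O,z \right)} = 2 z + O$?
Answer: $33783$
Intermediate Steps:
$x{\left(O,z \right)} = O + 2 z$
$w = -6$ ($w = 1 \left(-6\right) = -6$)
$m{\left(q \right)} = 2 q \left(-6 + q\right)$ ($m{\left(q \right)} = \left(q - 6\right) \left(q + q\right) = \left(-6 + q\right) 2 q = 2 q \left(-6 + q\right)$)
$25938 - \left(-925 - m{\left(63 \right)} - x{\left(-86,-88 \right)}\right) = 25938 - \left(-925 - \left(-86 + 2 \left(-88\right)\right) - 126 \left(-6 + 63\right)\right) = 25938 - \left(-925 - 7182 - \left(-86 - 176\right)\right) = 25938 + \left(7182 - \left(-925 - -262\right)\right) = 25938 + \left(7182 - \left(-925 + 262\right)\right) = 25938 + \left(7182 - -663\right) = 25938 + \left(7182 + 663\right) = 25938 + 7845 = 33783$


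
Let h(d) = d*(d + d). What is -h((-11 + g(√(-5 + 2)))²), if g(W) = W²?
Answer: -76832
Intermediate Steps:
h(d) = 2*d² (h(d) = d*(2*d) = 2*d²)
-h((-11 + g(√(-5 + 2)))²) = -2*((-11 + (√(-5 + 2))²)²)² = -2*((-11 + (√(-3))²)²)² = -2*((-11 + (I*√3)²)²)² = -2*((-11 - 3)²)² = -2*((-14)²)² = -2*196² = -2*38416 = -1*76832 = -76832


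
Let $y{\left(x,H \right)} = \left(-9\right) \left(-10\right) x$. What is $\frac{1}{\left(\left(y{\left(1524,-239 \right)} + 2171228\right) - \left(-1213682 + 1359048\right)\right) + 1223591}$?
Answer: $\frac{1}{3386613} \approx 2.9528 \cdot 10^{-7}$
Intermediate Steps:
$y{\left(x,H \right)} = 90 x$
$\frac{1}{\left(\left(y{\left(1524,-239 \right)} + 2171228\right) - \left(-1213682 + 1359048\right)\right) + 1223591} = \frac{1}{\left(\left(90 \cdot 1524 + 2171228\right) - \left(-1213682 + 1359048\right)\right) + 1223591} = \frac{1}{\left(\left(137160 + 2171228\right) - 145366\right) + 1223591} = \frac{1}{\left(2308388 - 145366\right) + 1223591} = \frac{1}{2163022 + 1223591} = \frac{1}{3386613}$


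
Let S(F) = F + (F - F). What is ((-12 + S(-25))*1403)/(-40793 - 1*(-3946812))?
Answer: -51911/3906019 ≈ -0.013290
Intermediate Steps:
S(F) = F (S(F) = F + 0 = F)
((-12 + S(-25))*1403)/(-40793 - 1*(-3946812)) = ((-12 - 25)*1403)/(-40793 - 1*(-3946812)) = (-37*1403)/(-40793 + 3946812) = -51911/3906019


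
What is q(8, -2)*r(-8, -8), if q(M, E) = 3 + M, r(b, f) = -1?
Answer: -11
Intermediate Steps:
q(8, -2)*r(-8, -8) = (3 + 8)*(-1) = 11*(-1) = -11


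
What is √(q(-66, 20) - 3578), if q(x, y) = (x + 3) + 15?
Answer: 7*I*√74 ≈ 60.216*I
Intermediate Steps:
q(x, y) = 18 + x (q(x, y) = (3 + x) + 15 = 18 + x)
√(q(-66, 20) - 3578) = √((18 - 66) - 3578) = √(-48 - 3578) = √(-3626) = 7*I*√74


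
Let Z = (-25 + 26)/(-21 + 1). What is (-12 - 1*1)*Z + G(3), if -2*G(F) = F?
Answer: -17/20 ≈ -0.85000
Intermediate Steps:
G(F) = -F/2
Z = -1/20 (Z = 1/(-20) = 1*(-1/20) = -1/20 ≈ -0.050000)
(-12 - 1*1)*Z + G(3) = (-12 - 1*1)*(-1/20) - ½*3 = (-12 - 1)*(-1/20) - 3/2 = -13*(-1/20) - 3/2 = 13/20 - 3/2 = -17/20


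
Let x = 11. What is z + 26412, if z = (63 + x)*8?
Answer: 27004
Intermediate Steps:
z = 592 (z = (63 + 11)*8 = 74*8 = 592)
z + 26412 = 592 + 26412 = 27004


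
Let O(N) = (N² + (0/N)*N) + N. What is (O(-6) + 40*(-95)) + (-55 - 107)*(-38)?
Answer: 2386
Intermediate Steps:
O(N) = N + N² (O(N) = (N² + 0*N) + N = (N² + 0) + N = N² + N = N + N²)
(O(-6) + 40*(-95)) + (-55 - 107)*(-38) = (-6*(1 - 6) + 40*(-95)) + (-55 - 107)*(-38) = (-6*(-5) - 3800) - 162*(-38) = (30 - 3800) + 6156 = -3770 + 6156 = 2386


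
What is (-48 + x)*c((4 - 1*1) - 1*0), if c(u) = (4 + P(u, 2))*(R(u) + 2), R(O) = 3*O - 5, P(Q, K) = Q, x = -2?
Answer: -2100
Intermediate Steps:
R(O) = -5 + 3*O
c(u) = (-3 + 3*u)*(4 + u) (c(u) = (4 + u)*((-5 + 3*u) + 2) = (4 + u)*(-3 + 3*u) = (-3 + 3*u)*(4 + u))
(-48 + x)*c((4 - 1*1) - 1*0) = (-48 - 2)*(-12 + 3*((4 - 1*1) - 1*0)**2 + 9*((4 - 1*1) - 1*0)) = -50*(-12 + 3*((4 - 1) + 0)**2 + 9*((4 - 1) + 0)) = -50*(-12 + 3*(3 + 0)**2 + 9*(3 + 0)) = -50*(-12 + 3*3**2 + 9*3) = -50*(-12 + 3*9 + 27) = -50*(-12 + 27 + 27) = -50*42 = -2100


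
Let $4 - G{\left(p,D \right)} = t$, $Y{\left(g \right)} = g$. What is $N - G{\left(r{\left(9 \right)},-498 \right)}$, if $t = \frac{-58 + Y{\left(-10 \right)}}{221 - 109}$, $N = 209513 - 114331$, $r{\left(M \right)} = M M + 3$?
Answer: $\frac{2664967}{28} \approx 95177.0$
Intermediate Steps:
$r{\left(M \right)} = 3 + M^{2}$ ($r{\left(M \right)} = M^{2} + 3 = 3 + M^{2}$)
$N = 95182$
$t = - \frac{17}{28}$ ($t = \frac{-58 - 10}{221 - 109} = - \frac{68}{112} = \left(-68\right) \frac{1}{112} = - \frac{17}{28} \approx -0.60714$)
$G{\left(p,D \right)} = \frac{129}{28}$ ($G{\left(p,D \right)} = 4 - - \frac{17}{28} = 4 + \frac{17}{28} = \frac{129}{28}$)
$N - G{\left(r{\left(9 \right)},-498 \right)} = 95182 - \frac{129}{28} = \frac{2664967}{28}$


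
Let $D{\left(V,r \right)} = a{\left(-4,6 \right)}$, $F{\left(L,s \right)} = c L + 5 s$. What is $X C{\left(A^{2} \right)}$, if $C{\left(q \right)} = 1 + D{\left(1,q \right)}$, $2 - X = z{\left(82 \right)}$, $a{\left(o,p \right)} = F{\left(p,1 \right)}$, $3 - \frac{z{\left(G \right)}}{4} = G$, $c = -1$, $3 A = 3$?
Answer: $0$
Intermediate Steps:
$A = 1$ ($A = \frac{1}{3} \cdot 3 = 1$)
$z{\left(G \right)} = 12 - 4 G$
$F{\left(L,s \right)} = - L + 5 s$
$a{\left(o,p \right)} = 5 - p$ ($a{\left(o,p \right)} = - p + 5 \cdot 1 = - p + 5 = 5 - p$)
$D{\left(V,r \right)} = -1$ ($D{\left(V,r \right)} = 5 - 6 = -1$)
$X = 318$ ($X = 2 - \left(12 - 328\right) = 2 - -316 = 2 + 316 = 318$)
$C{\left(q \right)} = 0$ ($C{\left(q \right)} = 1 - 1 = 0$)
$X C{\left(A^{2} \right)} = 318 \cdot 0 = 0$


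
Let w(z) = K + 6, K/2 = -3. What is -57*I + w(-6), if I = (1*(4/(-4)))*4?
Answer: 228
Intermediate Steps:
K = -6 (K = 2*(-3) = -6)
w(z) = 0 (w(z) = -6 + 6 = 0)
I = -4 (I = (1*(4*(-¼)))*4 = (1*(-1))*4 = -1*4 = -4)
-57*I + w(-6) = -57*(-4) + 0 = 228 + 0 = 228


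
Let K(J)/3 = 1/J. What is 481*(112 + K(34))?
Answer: 1833091/34 ≈ 53914.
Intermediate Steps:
K(J) = 3/J
481*(112 + K(34)) = 481*(112 + 3/34) = 481*(3811/34) = 1833091/34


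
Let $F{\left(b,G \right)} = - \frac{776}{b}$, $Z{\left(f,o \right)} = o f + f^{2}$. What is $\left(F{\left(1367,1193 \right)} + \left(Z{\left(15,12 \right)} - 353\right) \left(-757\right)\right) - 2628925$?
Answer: $- \frac{3647551839}{1367} \approx -2.6683 \cdot 10^{6}$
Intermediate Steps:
$Z{\left(f,o \right)} = f^{2} + f o$ ($Z{\left(f,o \right)} = f o + f^{2} = f^{2} + f o$)
$\left(F{\left(1367,1193 \right)} + \left(Z{\left(15,12 \right)} - 353\right) \left(-757\right)\right) - 2628925 = \left(- \frac{776}{1367} + \left(15 \left(15 + 12\right) - 353\right) \left(-757\right)\right) - 2628925 = \left(\left(-776\right) \frac{1}{1367} + \left(15 \cdot 27 - 353\right) \left(-757\right)\right) - 2628925 = \left(- \frac{776}{1367} + \left(405 - 353\right) \left(-757\right)\right) - 2628925 = \left(- \frac{776}{1367} + 52 \left(-757\right)\right) - 2628925 = \left(- \frac{776}{1367} - 39364\right) - 2628925 = - \frac{53811364}{1367} - 2628925 = - \frac{3647551839}{1367}$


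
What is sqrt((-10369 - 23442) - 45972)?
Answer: I*sqrt(79783) ≈ 282.46*I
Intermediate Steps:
sqrt((-10369 - 23442) - 45972) = sqrt(-33811 - 45972) = sqrt(-79783) = I*sqrt(79783)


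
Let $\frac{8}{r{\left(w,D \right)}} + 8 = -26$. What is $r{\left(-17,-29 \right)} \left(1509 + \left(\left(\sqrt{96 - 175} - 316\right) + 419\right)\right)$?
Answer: $- \frac{6448}{17} - \frac{4 i \sqrt{79}}{17} \approx -379.29 - 2.0913 i$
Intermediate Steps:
$r{\left(w,D \right)} = - \frac{4}{17}$ ($r{\left(w,D \right)} = \frac{8}{-8 - 26} = \frac{8}{-34} = 8 \left(- \frac{1}{34}\right) = - \frac{4}{17}$)
$r{\left(-17,-29 \right)} \left(1509 + \left(\left(\sqrt{96 - 175} - 316\right) + 419\right)\right) = - \frac{4 \left(1509 + \left(\left(\sqrt{96 - 175} - 316\right) + 419\right)\right)}{17} = - \frac{4 \left(1509 + \left(\left(\sqrt{-79} - 316\right) + 419\right)\right)}{17} = - \frac{4 \left(1509 + \left(\left(i \sqrt{79} - 316\right) + 419\right)\right)}{17} = - \frac{4 \left(1509 + \left(\left(-316 + i \sqrt{79}\right) + 419\right)\right)}{17} = - \frac{4 \left(1509 + \left(103 + i \sqrt{79}\right)\right)}{17} = - \frac{4 \left(1612 + i \sqrt{79}\right)}{17} = - \frac{6448}{17} - \frac{4 i \sqrt{79}}{17}$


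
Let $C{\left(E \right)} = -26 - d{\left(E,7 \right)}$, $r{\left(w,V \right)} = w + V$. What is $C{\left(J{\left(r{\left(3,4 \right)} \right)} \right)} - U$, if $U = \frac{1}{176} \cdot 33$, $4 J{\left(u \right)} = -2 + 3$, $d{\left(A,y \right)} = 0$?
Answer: $- \frac{419}{16} \approx -26.188$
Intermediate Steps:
$r{\left(w,V \right)} = V + w$
$J{\left(u \right)} = \frac{1}{4}$ ($J{\left(u \right)} = \frac{-2 + 3}{4} = \frac{1}{4} \cdot 1 = \frac{1}{4}$)
$C{\left(E \right)} = -26$ ($C{\left(E \right)} = -26 - 0 = -26 + 0 = -26$)
$U = \frac{3}{16}$ ($U = \frac{1}{176} \cdot 33 = \frac{3}{16} \approx 0.1875$)
$C{\left(J{\left(r{\left(3,4 \right)} \right)} \right)} - U = -26 - \frac{3}{16} = - \frac{419}{16}$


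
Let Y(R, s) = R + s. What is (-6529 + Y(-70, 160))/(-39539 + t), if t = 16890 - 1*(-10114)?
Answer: 6439/12535 ≈ 0.51368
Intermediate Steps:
t = 27004 (t = 16890 + 10114 = 27004)
(-6529 + Y(-70, 160))/(-39539 + t) = (-6529 + (-70 + 160))/(-39539 + 27004) = (-6529 + 90)/(-12535) = -6439*(-1/12535) = 6439/12535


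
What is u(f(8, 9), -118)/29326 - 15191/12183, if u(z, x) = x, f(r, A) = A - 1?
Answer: -7208530/5762559 ≈ -1.2509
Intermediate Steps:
f(r, A) = -1 + A
u(f(8, 9), -118)/29326 - 15191/12183 = -118/29326 - 15191/12183 = -118*1/29326 - 15191*1/12183 = -59/14663 - 15191/12183 = -7208530/5762559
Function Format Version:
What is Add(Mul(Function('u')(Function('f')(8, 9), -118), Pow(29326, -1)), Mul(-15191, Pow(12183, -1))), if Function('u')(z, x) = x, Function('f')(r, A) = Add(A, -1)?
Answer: Rational(-7208530, 5762559) ≈ -1.2509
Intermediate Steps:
Function('f')(r, A) = Add(-1, A)
Add(Mul(Function('u')(Function('f')(8, 9), -118), Pow(29326, -1)), Mul(-15191, Pow(12183, -1))) = Add(Mul(-118, Pow(29326, -1)), Mul(-15191, Pow(12183, -1))) = Add(Mul(-118, Rational(1, 29326)), Mul(-15191, Rational(1, 12183))) = Add(Rational(-59, 14663), Rational(-15191, 12183)) = Rational(-7208530, 5762559)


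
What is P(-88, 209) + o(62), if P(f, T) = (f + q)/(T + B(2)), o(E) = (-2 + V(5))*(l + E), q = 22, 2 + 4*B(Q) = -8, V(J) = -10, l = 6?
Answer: -337140/413 ≈ -816.32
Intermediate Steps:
B(Q) = -5/2 (B(Q) = -½ + (¼)*(-8) = -½ - 2 = -5/2)
o(E) = -72 - 12*E (o(E) = (-2 - 10)*(6 + E) = -12*(6 + E) = -72 - 12*E)
P(f, T) = (22 + f)/(-5/2 + T) (P(f, T) = (f + 22)/(T - 5/2) = (22 + f)/(-5/2 + T))
P(-88, 209) + o(62) = 2*(22 - 88)/(-5 + 2*209) + (-72 - 12*62) = 2*(-66)/(-5 + 418) + (-72 - 744) = 2*(-66)/413 - 816 = 2*(1/413)*(-66) - 816 = -132/413 - 816 = -337140/413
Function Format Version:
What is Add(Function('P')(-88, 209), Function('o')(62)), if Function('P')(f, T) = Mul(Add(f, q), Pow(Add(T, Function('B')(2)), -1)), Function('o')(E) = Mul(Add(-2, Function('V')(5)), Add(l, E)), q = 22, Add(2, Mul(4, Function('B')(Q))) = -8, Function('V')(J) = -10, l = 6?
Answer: Rational(-337140, 413) ≈ -816.32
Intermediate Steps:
Function('B')(Q) = Rational(-5, 2) (Function('B')(Q) = Add(Rational(-1, 2), Mul(Rational(1, 4), -8)) = Add(Rational(-1, 2), -2) = Rational(-5, 2))
Function('o')(E) = Add(-72, Mul(-12, E)) (Function('o')(E) = Mul(Add(-2, -10), Add(6, E)) = Mul(-12, Add(6, E)) = Add(-72, Mul(-12, E)))
Function('P')(f, T) = Mul(Pow(Add(Rational(-5, 2), T), -1), Add(22, f)) (Function('P')(f, T) = Mul(Add(f, 22), Pow(Add(T, Rational(-5, 2)), -1)) = Mul(Add(22, f), Pow(Add(Rational(-5, 2), T), -1)) = Mul(Pow(Add(Rational(-5, 2), T), -1), Add(22, f)))
Add(Function('P')(-88, 209), Function('o')(62)) = Add(Mul(2, Pow(Add(-5, Mul(2, 209)), -1), Add(22, -88)), Add(-72, Mul(-12, 62))) = Add(Mul(2, Pow(Add(-5, 418), -1), -66), Add(-72, -744)) = Add(Mul(2, Pow(413, -1), -66), -816) = Add(Mul(2, Rational(1, 413), -66), -816) = Add(Rational(-132, 413), -816) = Rational(-337140, 413)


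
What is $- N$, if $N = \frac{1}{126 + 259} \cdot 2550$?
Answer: $- \frac{510}{77} \approx -6.6234$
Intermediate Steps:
$N = \frac{510}{77}$ ($N = \frac{1}{385} \cdot 2550 = \frac{510}{77} \approx 6.6234$)
$- N = \left(-1\right) \frac{510}{77} = - \frac{510}{77}$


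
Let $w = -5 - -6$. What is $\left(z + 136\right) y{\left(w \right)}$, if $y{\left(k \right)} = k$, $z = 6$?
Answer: $142$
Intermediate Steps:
$w = 1$ ($w = -5 + 6 = 1$)
$\left(z + 136\right) y{\left(w \right)} = \left(6 + 136\right) 1 = 142 \cdot 1 = 142$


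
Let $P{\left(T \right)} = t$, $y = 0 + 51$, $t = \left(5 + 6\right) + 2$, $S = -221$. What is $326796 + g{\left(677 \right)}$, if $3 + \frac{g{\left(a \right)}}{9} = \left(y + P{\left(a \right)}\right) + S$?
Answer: $325356$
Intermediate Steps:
$t = 13$ ($t = 11 + 2 = 13$)
$y = 51$
$P{\left(T \right)} = 13$
$g{\left(a \right)} = -1440$ ($g{\left(a \right)} = -27 + 9 \left(\left(51 + 13\right) - 221\right) = -27 + 9 \left(64 - 221\right) = -27 + 9 \left(-157\right) = -27 - 1413 = -1440$)
$326796 + g{\left(677 \right)} = 326796 - 1440 = 325356$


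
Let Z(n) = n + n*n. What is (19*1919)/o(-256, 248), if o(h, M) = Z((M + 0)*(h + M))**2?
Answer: 36461/15478496169984 ≈ 2.3556e-9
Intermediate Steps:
Z(n) = n + n**2
o(h, M) = M**2*(1 + M*(M + h))**2*(M + h)**2 (o(h, M) = (((M + 0)*(h + M))*(1 + (M + 0)*(h + M)))**2 = ((M*(M + h))*(1 + M*(M + h)))**2 = (M*(1 + M*(M + h))*(M + h))**2 = M**2*(1 + M*(M + h))**2*(M + h)**2)
(19*1919)/o(-256, 248) = (19*1919)/((248**2*(1 + 248*(248 - 256))**2*(248 - 256)**2)) = 36461/((61504*(1 + 248*(-8))**2*(-8)**2)) = 36461/((61504*(1 - 1984)**2*64)) = 36461/((61504*(-1983)**2*64)) = 36461/((61504*3932289*64)) = 36461/15478496169984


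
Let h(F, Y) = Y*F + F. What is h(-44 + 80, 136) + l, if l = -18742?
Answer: -13810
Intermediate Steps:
h(F, Y) = F + F*Y (h(F, Y) = F*Y + F = F + F*Y)
h(-44 + 80, 136) + l = (-44 + 80)*(1 + 136) - 18742 = 36*137 - 18742 = 4932 - 18742 = -13810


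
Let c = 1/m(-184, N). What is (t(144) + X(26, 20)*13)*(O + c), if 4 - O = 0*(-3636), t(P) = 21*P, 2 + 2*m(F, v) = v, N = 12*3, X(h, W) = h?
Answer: 231978/17 ≈ 13646.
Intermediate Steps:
N = 36
m(F, v) = -1 + v/2
O = 4 (O = 4 - 0*(-3636) = 4 - 1*0 = 4 + 0 = 4)
c = 1/17 (c = 1/(-1 + (½)*36) = 1/(-1 + 18) = 1/17 ≈ 0.058824)
(t(144) + X(26, 20)*13)*(O + c) = (21*144 + 26*13)*(4 + 1/17) = (3024 + 338)*(69/17) = 3362*(69/17) = 231978/17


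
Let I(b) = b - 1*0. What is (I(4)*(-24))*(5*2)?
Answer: -960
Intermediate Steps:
I(b) = b (I(b) = b + 0 = b)
(I(4)*(-24))*(5*2) = (4*(-24))*(5*2) = -96*10 = -960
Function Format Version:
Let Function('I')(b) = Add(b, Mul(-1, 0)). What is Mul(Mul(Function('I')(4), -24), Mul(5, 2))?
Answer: -960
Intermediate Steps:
Function('I')(b) = b (Function('I')(b) = Add(b, 0) = b)
Mul(Mul(Function('I')(4), -24), Mul(5, 2)) = Mul(Mul(4, -24), Mul(5, 2)) = Mul(-96, 10) = -960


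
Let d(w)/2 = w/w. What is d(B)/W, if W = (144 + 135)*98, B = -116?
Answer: 1/13671 ≈ 7.3148e-5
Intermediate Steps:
W = 27342 (W = 279*98 = 27342)
d(w) = 2 (d(w) = 2*(w/w) = 2*1 = 2)
d(B)/W = 2/27342 = 2*(1/27342) = 1/13671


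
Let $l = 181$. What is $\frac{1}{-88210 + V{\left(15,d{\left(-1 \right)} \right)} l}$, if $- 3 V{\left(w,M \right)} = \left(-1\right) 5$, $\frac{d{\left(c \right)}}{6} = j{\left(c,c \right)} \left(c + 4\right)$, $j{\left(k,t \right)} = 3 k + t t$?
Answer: $- \frac{3}{263725} \approx -1.1375 \cdot 10^{-5}$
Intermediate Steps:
$j{\left(k,t \right)} = t^{2} + 3 k$ ($j{\left(k,t \right)} = 3 k + t^{2} = t^{2} + 3 k$)
$d{\left(c \right)} = 6 \left(4 + c\right) \left(c^{2} + 3 c\right)$ ($d{\left(c \right)} = 6 \left(c^{2} + 3 c\right) \left(c + 4\right) = 6 \left(c^{2} + 3 c\right) \left(4 + c\right) = 6 \left(4 + c\right) \left(c^{2} + 3 c\right)$)
$V{\left(w,M \right)} = \frac{5}{3}$ ($V{\left(w,M \right)} = - \frac{\left(-1\right) 5}{3} = \left(- \frac{1}{3}\right) \left(-5\right) = \frac{5}{3}$)
$\frac{1}{-88210 + V{\left(15,d{\left(-1 \right)} \right)} l} = \frac{1}{-88210 + \frac{5}{3} \cdot 181} = \frac{1}{-88210 + \frac{905}{3}} = \frac{1}{- \frac{263725}{3}} = - \frac{3}{263725}$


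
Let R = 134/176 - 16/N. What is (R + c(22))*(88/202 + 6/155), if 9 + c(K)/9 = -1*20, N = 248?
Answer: -2636627291/21353420 ≈ -123.48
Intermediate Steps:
R = 1901/2728 (R = 134/176 - 16/248 = 134*(1/176) - 16*1/248 = 67/88 - 2/31 = 1901/2728 ≈ 0.69685)
c(K) = -261 (c(K) = -81 + 9*(-1*20) = -81 + 9*(-20) = -81 - 180 = -261)
(R + c(22))*(88/202 + 6/155) = (1901/2728 - 261)*(88/202 + 6/155) = -710107*(88*(1/202) + 6*(1/155))/2728 = -710107*(44/101 + 6/155)/2728 = -710107/2728*7426/15655 = -2636627291/21353420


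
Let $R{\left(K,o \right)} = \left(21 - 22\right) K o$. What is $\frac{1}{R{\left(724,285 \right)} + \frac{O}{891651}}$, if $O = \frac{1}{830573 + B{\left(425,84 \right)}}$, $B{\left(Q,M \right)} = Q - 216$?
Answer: $- \frac{740767601082}{152849986807259879} \approx -4.8464 \cdot 10^{-6}$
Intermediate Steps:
$R{\left(K,o \right)} = - K o$ ($R{\left(K,o \right)} = \left(21 - 22\right) K o = - K o$)
$B{\left(Q,M \right)} = -216 + Q$ ($B{\left(Q,M \right)} = Q - 216 = -216 + Q$)
$O = \frac{1}{830782}$ ($O = \frac{1}{830573 + \left(-216 + 425\right)} = \frac{1}{830573 + 209} = \frac{1}{830782} \approx 1.2037 \cdot 10^{-6}$)
$\frac{1}{R{\left(724,285 \right)} + \frac{O}{891651}} = \frac{1}{\left(-1\right) 724 \cdot 285 + \frac{1}{830782 \cdot 891651}} = \frac{1}{-206340 + \frac{1}{830782} \cdot \frac{1}{891651}} = \frac{1}{-206340 + \frac{1}{740767601082}} = \frac{1}{- \frac{152849986807259879}{740767601082}} = - \frac{740767601082}{152849986807259879}$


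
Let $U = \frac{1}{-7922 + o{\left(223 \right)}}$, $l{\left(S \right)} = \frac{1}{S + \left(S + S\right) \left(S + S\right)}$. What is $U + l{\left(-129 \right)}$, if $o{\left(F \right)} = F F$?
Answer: $\frac{108242}{2777448045} \approx 3.8972 \cdot 10^{-5}$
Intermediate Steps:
$l{\left(S \right)} = \frac{1}{S + 4 S^{2}}$ ($l{\left(S \right)} = \frac{1}{S + 2 S 2 S} = \frac{1}{S + 4 S^{2}}$)
$o{\left(F \right)} = F^{2}$
$U = \frac{1}{41807}$ ($U = \frac{1}{-7922 + 223^{2}} = \frac{1}{-7922 + 49729} = \frac{1}{41807} \approx 2.3919 \cdot 10^{-5}$)
$U + l{\left(-129 \right)} = \frac{1}{41807} + \frac{1}{\left(-129\right) \left(1 + 4 \left(-129\right)\right)} = \frac{1}{41807} - \frac{1}{129 \left(1 - 516\right)} = \frac{1}{41807} - \frac{1}{129 \left(-515\right)} = \frac{1}{41807} - - \frac{1}{66435} = \frac{1}{41807} + \frac{1}{66435} = \frac{108242}{2777448045}$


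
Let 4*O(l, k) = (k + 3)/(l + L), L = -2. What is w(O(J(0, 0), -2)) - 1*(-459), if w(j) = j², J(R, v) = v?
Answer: 29377/64 ≈ 459.02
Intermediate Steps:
O(l, k) = (3 + k)/(4*(-2 + l)) (O(l, k) = ((k + 3)/(l - 2))/4 = ((3 + k)/(-2 + l))/4 = (3 + k)/(4*(-2 + l)))
w(O(J(0, 0), -2)) - 1*(-459) = ((3 - 2)/(4*(-2 + 0)))² - 1*(-459) = ((¼)*1/(-2))² + 459 = ((¼)*(-½)*1)² + 459 = (-⅛)² + 459 = 1/64 + 459 = 29377/64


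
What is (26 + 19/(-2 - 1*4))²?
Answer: 18769/36 ≈ 521.36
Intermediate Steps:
(26 + 19/(-2 - 1*4))² = (26 + 19/(-2 - 4))² = (26 + 19/(-6))² = (26 - ⅙*19)² = (26 - 19/6)² = (137/6)² = 18769/36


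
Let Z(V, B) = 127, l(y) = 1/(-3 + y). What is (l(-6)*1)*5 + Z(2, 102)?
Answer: 1138/9 ≈ 126.44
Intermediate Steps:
(l(-6)*1)*5 + Z(2, 102) = (1/(-3 - 6))*5 + 127 = (1/(-9))*5 + 127 = -1/9*1*5 + 127 = -1/9*5 + 127 = -5/9 + 127 = 1138/9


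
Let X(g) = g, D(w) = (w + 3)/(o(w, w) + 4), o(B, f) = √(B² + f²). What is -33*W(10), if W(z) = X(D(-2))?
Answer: -33/2 + 33*√2/4 ≈ -4.8327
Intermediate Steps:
D(w) = (3 + w)/(4 + √2*√(w²)) (D(w) = (w + 3)/(√(w² + w²) + 4) = (3 + w)/(√(2*w²) + 4) = (3 + w)/(√2*√(w²) + 4) = (3 + w)/(4 + √2*√(w²)))
W(z) = 1/(4 + 2*√2) (W(z) = (3 - 2)/(4 + √2*√((-2)²)) = 1/(4 + √2*√4) = 1/(4 + √2*2) = 1/(4 + 2*√2))
-33*W(10) = -33*(½ - √2/4) = -33/2 + 33*√2/4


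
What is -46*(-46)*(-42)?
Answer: -88872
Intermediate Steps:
-46*(-46)*(-42) = 2116*(-42) = -88872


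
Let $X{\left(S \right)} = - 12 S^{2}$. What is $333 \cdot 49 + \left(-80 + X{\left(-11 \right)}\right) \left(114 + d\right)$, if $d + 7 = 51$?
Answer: $-225739$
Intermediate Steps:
$d = 44$ ($d = -7 + 51 = 44$)
$333 \cdot 49 + \left(-80 + X{\left(-11 \right)}\right) \left(114 + d\right) = 333 \cdot 49 + \left(-80 - 12 \left(-11\right)^{2}\right) \left(114 + 44\right) = 16317 + \left(-80 - 1452\right) 158 = 16317 - 242056 = -225739$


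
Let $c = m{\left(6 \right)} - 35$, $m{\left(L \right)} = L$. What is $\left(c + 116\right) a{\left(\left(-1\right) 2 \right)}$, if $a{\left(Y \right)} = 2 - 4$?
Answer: $-174$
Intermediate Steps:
$a{\left(Y \right)} = -2$ ($a{\left(Y \right)} = 2 - 4 = -2$)
$c = -29$ ($c = 6 - 35 = -29$)
$\left(c + 116\right) a{\left(\left(-1\right) 2 \right)} = \left(-29 + 116\right) \left(-2\right) = 87 \left(-2\right) = -174$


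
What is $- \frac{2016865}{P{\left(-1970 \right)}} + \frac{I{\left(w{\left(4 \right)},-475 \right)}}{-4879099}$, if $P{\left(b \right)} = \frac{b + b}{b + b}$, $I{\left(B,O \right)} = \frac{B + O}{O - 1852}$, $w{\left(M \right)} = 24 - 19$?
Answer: $- \frac{22898806278786115}{11353663373} \approx -2.0169 \cdot 10^{6}$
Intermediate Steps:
$w{\left(M \right)} = 5$
$I{\left(B,O \right)} = \frac{B + O}{-1852 + O}$
$P{\left(b \right)} = 1$ ($P{\left(b \right)} = \frac{2 b}{2 b} = 2 b \frac{1}{2 b} = 1$)
$- \frac{2016865}{P{\left(-1970 \right)}} + \frac{I{\left(w{\left(4 \right)},-475 \right)}}{-4879099} = - \frac{2016865}{1} + \frac{\frac{1}{-1852 - 475} \left(5 - 475\right)}{-4879099} = \left(-2016865\right) 1 + \frac{1}{-2327} \left(-470\right) \left(- \frac{1}{4879099}\right) = -2016865 + \left(- \frac{1}{2327}\right) \left(-470\right) \left(- \frac{1}{4879099}\right) = -2016865 + \frac{470}{2327} \left(- \frac{1}{4879099}\right) = -2016865 - \frac{470}{11353663373} = - \frac{22898806278786115}{11353663373}$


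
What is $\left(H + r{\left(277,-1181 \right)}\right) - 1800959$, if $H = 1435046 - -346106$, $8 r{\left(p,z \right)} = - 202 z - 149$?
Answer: $\frac{79957}{8} \approx 9994.6$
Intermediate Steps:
$r{\left(p,z \right)} = - \frac{149}{8} - \frac{101 z}{4}$ ($r{\left(p,z \right)} = \frac{- 202 z - 149}{8} = \frac{-149 - 202 z}{8} = - \frac{149}{8} - \frac{101 z}{4}$)
$H = 1781152$ ($H = 1435046 + 346106 = 1781152$)
$\left(H + r{\left(277,-1181 \right)}\right) - 1800959 = \left(1781152 - - \frac{238413}{8}\right) - 1800959 = \left(1781152 + \left(- \frac{149}{8} + \frac{119281}{4}\right)\right) - 1800959 = \left(1781152 + \frac{238413}{8}\right) - 1800959 = \frac{14487629}{8} - 1800959 = \frac{79957}{8}$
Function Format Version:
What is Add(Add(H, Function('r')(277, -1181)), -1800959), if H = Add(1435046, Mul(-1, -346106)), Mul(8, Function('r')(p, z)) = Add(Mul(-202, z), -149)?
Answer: Rational(79957, 8) ≈ 9994.6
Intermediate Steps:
Function('r')(p, z) = Add(Rational(-149, 8), Mul(Rational(-101, 4), z)) (Function('r')(p, z) = Mul(Rational(1, 8), Add(Mul(-202, z), -149)) = Mul(Rational(1, 8), Add(-149, Mul(-202, z))) = Add(Rational(-149, 8), Mul(Rational(-101, 4), z)))
H = 1781152 (H = Add(1435046, 346106) = 1781152)
Add(Add(H, Function('r')(277, -1181)), -1800959) = Add(Add(1781152, Add(Rational(-149, 8), Mul(Rational(-101, 4), -1181))), -1800959) = Add(Add(1781152, Add(Rational(-149, 8), Rational(119281, 4))), -1800959) = Add(Add(1781152, Rational(238413, 8)), -1800959) = Add(Rational(14487629, 8), -1800959) = Rational(79957, 8)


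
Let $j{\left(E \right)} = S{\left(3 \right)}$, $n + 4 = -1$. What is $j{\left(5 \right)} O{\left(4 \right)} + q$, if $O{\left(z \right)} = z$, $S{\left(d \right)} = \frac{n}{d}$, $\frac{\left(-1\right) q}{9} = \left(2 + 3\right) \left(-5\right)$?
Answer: $\frac{655}{3} \approx 218.33$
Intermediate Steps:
$n = -5$ ($n = -4 - 1 = -5$)
$q = 225$ ($q = - 9 \left(2 + 3\right) \left(-5\right) = - 9 \cdot 5 \left(-5\right) = \left(-9\right) \left(-25\right) = 225$)
$S{\left(d \right)} = - \frac{5}{d}$
$j{\left(E \right)} = - \frac{5}{3}$
$j{\left(5 \right)} O{\left(4 \right)} + q = \left(- \frac{5}{3}\right) 4 + 225 = - \frac{20}{3} + 225 = \frac{655}{3}$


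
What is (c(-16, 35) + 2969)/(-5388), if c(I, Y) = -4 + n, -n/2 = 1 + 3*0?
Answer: -2963/5388 ≈ -0.54993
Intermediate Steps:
n = -2 (n = -2*(1 + 3*0) = -2*(1 + 0) = -2*1 = -2)
c(I, Y) = -6 (c(I, Y) = -4 - 2 = -6)
(c(-16, 35) + 2969)/(-5388) = (-6 + 2969)/(-5388) = 2963*(-1/5388) = -2963/5388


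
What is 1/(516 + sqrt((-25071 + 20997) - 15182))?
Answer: 129/71378 - I*sqrt(4814)/142756 ≈ 0.0018073 - 0.00048603*I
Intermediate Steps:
1/(516 + sqrt((-25071 + 20997) - 15182)) = 1/(516 + sqrt(-4074 - 15182)) = 1/(516 + sqrt(-19256)) = 1/(516 + 2*I*sqrt(4814))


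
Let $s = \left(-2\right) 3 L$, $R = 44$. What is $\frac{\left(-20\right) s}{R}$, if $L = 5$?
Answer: $\frac{150}{11} \approx 13.636$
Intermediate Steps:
$s = -30$ ($s = \left(-2\right) 3 \cdot 5 = \left(-6\right) 5 = -30$)
$\frac{\left(-20\right) s}{R} = \frac{\left(-20\right) \left(-30\right)}{44} = 600 \cdot \frac{1}{44} = \frac{150}{11}$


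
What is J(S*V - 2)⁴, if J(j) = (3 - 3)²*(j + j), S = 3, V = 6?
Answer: 0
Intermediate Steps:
J(j) = 0 (J(j) = 0²*(2*j) = 0*(2*j) = 0)
J(S*V - 2)⁴ = 0⁴ = 0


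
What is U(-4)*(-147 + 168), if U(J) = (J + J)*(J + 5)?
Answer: -168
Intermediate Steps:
U(J) = 2*J*(5 + J) (U(J) = (2*J)*(5 + J) = 2*J*(5 + J))
U(-4)*(-147 + 168) = (2*(-4)*(5 - 4))*(-147 + 168) = (2*(-4)*1)*21 = -8*21 = -168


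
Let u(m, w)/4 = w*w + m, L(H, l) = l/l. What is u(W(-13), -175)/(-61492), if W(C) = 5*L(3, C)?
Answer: -30630/15373 ≈ -1.9925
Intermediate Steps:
L(H, l) = 1
W(C) = 5 (W(C) = 5*1 = 5)
u(m, w) = 4*m + 4*w² (u(m, w) = 4*(w*w + m) = 4*(w² + m) = 4*(m + w²) = 4*m + 4*w²)
u(W(-13), -175)/(-61492) = (4*5 + 4*(-175)²)/(-61492) = (20 + 4*30625)*(-1/61492) = (20 + 122500)*(-1/61492) = 122520*(-1/61492) = -30630/15373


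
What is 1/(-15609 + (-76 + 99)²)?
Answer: -1/15080 ≈ -6.6313e-5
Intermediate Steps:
1/(-15609 + (-76 + 99)²) = 1/(-15609 + 23²) = 1/(-15609 + 529) = 1/(-15080) = -1/15080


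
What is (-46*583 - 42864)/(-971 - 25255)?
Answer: 34841/13113 ≈ 2.6570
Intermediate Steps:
(-46*583 - 42864)/(-971 - 25255) = (-26818 - 42864)/(-26226) = -69682*(-1/26226) = 34841/13113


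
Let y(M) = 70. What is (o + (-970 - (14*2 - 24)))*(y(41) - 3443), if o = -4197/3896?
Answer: 12813693073/3896 ≈ 3.2889e+6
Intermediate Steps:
o = -4197/3896 (o = -4197*1/3896 = -4197/3896 ≈ -1.0773)
(o + (-970 - (14*2 - 24)))*(y(41) - 3443) = (-4197/3896 + (-970 - (14*2 - 24)))*(70 - 3443) = (-4197/3896 + (-970 - (28 - 24)))*(-3373) = (-4197/3896 + (-970 - 1*4))*(-3373) = (-4197/3896 + (-970 - 4))*(-3373) = (-4197/3896 - 974)*(-3373) = -3798901/3896*(-3373) = 12813693073/3896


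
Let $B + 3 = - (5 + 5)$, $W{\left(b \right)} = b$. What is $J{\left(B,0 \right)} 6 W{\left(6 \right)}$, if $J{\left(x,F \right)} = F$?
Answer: $0$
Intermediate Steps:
$B = -13$ ($B = -3 - \left(5 + 5\right) = -3 - 10 = -13$)
$J{\left(B,0 \right)} 6 W{\left(6 \right)} = 0 \cdot 6 \cdot 6 = 0 \cdot 6 = 0$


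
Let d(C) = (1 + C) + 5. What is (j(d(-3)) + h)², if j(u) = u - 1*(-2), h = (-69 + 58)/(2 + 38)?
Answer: 35721/1600 ≈ 22.326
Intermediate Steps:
h = -11/40 ≈ -0.27500
d(C) = 6 + C
j(u) = 2 + u (j(u) = u + 2 = 2 + u)
(j(d(-3)) + h)² = ((2 + (6 - 3)) - 11/40)² = ((2 + 3) - 11/40)² = (5 - 11/40)² = (189/40)² = 35721/1600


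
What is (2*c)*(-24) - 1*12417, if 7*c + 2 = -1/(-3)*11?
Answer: -86999/7 ≈ -12428.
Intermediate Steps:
c = 5/21 (c = -2/7 + (-1/(-3)*11)/7 = -2/7 + (-1*(-⅓)*11)/7 = -2/7 + ((⅓)*11)/7 = -2/7 + (⅐)*(11/3) = -2/7 + 11/21 = 5/21 ≈ 0.23810)
(2*c)*(-24) - 1*12417 = (2*(5/21))*(-24) - 1*12417 = (10/21)*(-24) - 12417 = -80/7 - 12417 = -86999/7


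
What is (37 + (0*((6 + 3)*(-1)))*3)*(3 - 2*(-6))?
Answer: 555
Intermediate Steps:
(37 + (0*((6 + 3)*(-1)))*3)*(3 - 2*(-6)) = (37 + (0*(9*(-1)))*3)*(3 + 12) = (37 + (0*(-9))*3)*15 = (37 + 0*3)*15 = (37 + 0)*15 = 37*15 = 555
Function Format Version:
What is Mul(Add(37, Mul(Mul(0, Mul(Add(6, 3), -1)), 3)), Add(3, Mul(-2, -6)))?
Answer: 555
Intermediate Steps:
Mul(Add(37, Mul(Mul(0, Mul(Add(6, 3), -1)), 3)), Add(3, Mul(-2, -6))) = Mul(Add(37, Mul(Mul(0, Mul(9, -1)), 3)), Add(3, 12)) = Mul(Add(37, Mul(Mul(0, -9), 3)), 15) = Mul(Add(37, Mul(0, 3)), 15) = Mul(Add(37, 0), 15) = Mul(37, 15) = 555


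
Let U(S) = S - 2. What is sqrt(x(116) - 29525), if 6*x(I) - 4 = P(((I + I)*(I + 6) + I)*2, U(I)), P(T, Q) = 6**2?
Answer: I*sqrt(265665)/3 ≈ 171.81*I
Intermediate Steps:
U(S) = -2 + S
P(T, Q) = 36
x(I) = 20/3 (x(I) = 2/3 + (1/6)*36 = 2/3 + 6 = 20/3)
sqrt(x(116) - 29525) = sqrt(20/3 - 29525) = sqrt(-88555/3) = I*sqrt(265665)/3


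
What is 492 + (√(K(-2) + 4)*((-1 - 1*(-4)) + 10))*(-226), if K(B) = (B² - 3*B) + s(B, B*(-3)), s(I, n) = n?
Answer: 492 - 5876*√5 ≈ -12647.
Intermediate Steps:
K(B) = B² - 6*B (K(B) = (B² - 3*B) + B*(-3) = (B² - 3*B) - 3*B = B² - 6*B)
492 + (√(K(-2) + 4)*((-1 - 1*(-4)) + 10))*(-226) = 492 + (√(-2*(-6 - 2) + 4)*((-1 - 1*(-4)) + 10))*(-226) = 492 + (√(-2*(-8) + 4)*((-1 + 4) + 10))*(-226) = 492 + (√(16 + 4)*(3 + 10))*(-226) = 492 + (√20*13)*(-226) = 492 + ((2*√5)*13)*(-226) = 492 + (26*√5)*(-226) = 492 - 5876*√5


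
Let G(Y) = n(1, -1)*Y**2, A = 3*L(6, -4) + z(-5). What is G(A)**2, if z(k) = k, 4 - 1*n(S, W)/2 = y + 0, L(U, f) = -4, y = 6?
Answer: 1336336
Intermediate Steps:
n(S, W) = -4 (n(S, W) = 8 - 2*(6 + 0) = 8 - 2*6 = 8 - 12 = -4)
A = -17 (A = 3*(-4) - 5 = -12 - 5 = -17)
G(Y) = -4*Y**2
G(A)**2 = (-4*(-17)**2)**2 = (-4*289)**2 = (-1156)**2 = 1336336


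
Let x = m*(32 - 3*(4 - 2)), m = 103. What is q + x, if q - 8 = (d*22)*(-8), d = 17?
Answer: -306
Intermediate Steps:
x = 2678 (x = 103*(32 - 3*(4 - 2)) = 103*(32 - 3*2) = 103*(32 - 6) = 103*26 = 2678)
q = -2984 (q = 8 + (17*22)*(-8) = 8 + 374*(-8) = 8 - 2992 = -2984)
q + x = -2984 + 2678 = -306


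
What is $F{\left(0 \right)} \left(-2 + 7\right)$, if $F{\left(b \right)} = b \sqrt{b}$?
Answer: $0$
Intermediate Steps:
$F{\left(b \right)} = b^{\frac{3}{2}}$
$F{\left(0 \right)} \left(-2 + 7\right) = 0^{\frac{3}{2}} \left(-2 + 7\right) = 0 \cdot 5 = 0$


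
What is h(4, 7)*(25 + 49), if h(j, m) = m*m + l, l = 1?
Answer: 3700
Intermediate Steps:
h(j, m) = 1 + m**2 (h(j, m) = m*m + 1 = m**2 + 1 = 1 + m**2)
h(4, 7)*(25 + 49) = (1 + 7**2)*(25 + 49) = (1 + 49)*74 = 50*74 = 3700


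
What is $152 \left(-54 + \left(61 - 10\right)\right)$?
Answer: $-456$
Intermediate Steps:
$152 \left(-54 + \left(61 - 10\right)\right) = 152 \left(-54 + 51\right) = 152 \left(-3\right) = -456$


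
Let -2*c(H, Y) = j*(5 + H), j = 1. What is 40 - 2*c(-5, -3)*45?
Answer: 40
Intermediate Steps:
c(H, Y) = -5/2 - H/2 (c(H, Y) = -(5 + H)/2 = -5/2 - H/2)
40 - 2*c(-5, -3)*45 = 40 - 2*(-5/2 - ½*(-5))*45 = 40 - 2*(-5/2 + 5/2)*45 = 40 - 2*0*45 = 40 + 0*45 = 40 + 0 = 40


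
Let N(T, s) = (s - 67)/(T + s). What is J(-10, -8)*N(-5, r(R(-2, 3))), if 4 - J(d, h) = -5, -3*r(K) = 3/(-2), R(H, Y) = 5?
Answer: 133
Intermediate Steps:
r(K) = ½ (r(K) = -1/(-2) = -(-1)/2 = -⅓*(-3/2) = ½)
N(T, s) = (-67 + s)/(T + s)
J(d, h) = 9 (J(d, h) = 4 - 1*(-5) = 4 + 5 = 9)
J(-10, -8)*N(-5, r(R(-2, 3))) = 9*((-67 + ½)/(-5 + ½)) = 9*(-133/2/(-9/2)) = 9*(-2/9*(-133/2)) = 9*(133/9) = 133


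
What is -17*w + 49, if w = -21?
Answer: 406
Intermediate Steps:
-17*w + 49 = -17*(-21) + 49 = 357 + 49 = 406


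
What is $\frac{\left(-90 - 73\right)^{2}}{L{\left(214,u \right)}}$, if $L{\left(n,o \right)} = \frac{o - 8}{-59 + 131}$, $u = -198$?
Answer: $- \frac{956484}{103} \approx -9286.3$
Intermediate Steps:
$L{\left(n,o \right)} = - \frac{1}{9} + \frac{o}{72}$ ($L{\left(n,o \right)} = \frac{-8 + o}{72} = \left(-8 + o\right) \frac{1}{72} = - \frac{1}{9} + \frac{o}{72}$)
$\frac{\left(-90 - 73\right)^{2}}{L{\left(214,u \right)}} = \frac{\left(-90 - 73\right)^{2}}{- \frac{1}{9} + \frac{1}{72} \left(-198\right)} = \frac{\left(-163\right)^{2}}{- \frac{1}{9} - \frac{11}{4}} = \frac{26569}{- \frac{103}{36}} = 26569 \left(- \frac{36}{103}\right) = - \frac{956484}{103}$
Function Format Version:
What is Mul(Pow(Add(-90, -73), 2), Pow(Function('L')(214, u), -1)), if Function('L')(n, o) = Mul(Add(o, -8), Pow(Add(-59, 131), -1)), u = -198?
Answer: Rational(-956484, 103) ≈ -9286.3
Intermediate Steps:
Function('L')(n, o) = Add(Rational(-1, 9), Mul(Rational(1, 72), o)) (Function('L')(n, o) = Mul(Add(-8, o), Pow(72, -1)) = Mul(Add(-8, o), Rational(1, 72)) = Add(Rational(-1, 9), Mul(Rational(1, 72), o)))
Mul(Pow(Add(-90, -73), 2), Pow(Function('L')(214, u), -1)) = Mul(Pow(Add(-90, -73), 2), Pow(Add(Rational(-1, 9), Mul(Rational(1, 72), -198)), -1)) = Mul(Pow(-163, 2), Pow(Add(Rational(-1, 9), Rational(-11, 4)), -1)) = Mul(26569, Pow(Rational(-103, 36), -1)) = Mul(26569, Rational(-36, 103)) = Rational(-956484, 103)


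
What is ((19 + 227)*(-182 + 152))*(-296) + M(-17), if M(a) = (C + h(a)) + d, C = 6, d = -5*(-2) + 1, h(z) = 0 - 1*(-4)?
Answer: 2184501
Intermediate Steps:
h(z) = 4 (h(z) = 0 + 4 = 4)
d = 11 (d = 10 + 1 = 11)
M(a) = 21 (M(a) = (6 + 4) + 11 = 10 + 11 = 21)
((19 + 227)*(-182 + 152))*(-296) + M(-17) = ((19 + 227)*(-182 + 152))*(-296) + 21 = (246*(-30))*(-296) + 21 = -7380*(-296) + 21 = 2184480 + 21 = 2184501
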